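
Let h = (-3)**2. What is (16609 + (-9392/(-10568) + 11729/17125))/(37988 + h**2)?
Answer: 375766472884/861201676625 ≈ 0.43633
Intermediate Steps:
h = 9
(16609 + (-9392/(-10568) + 11729/17125))/(37988 + h**2) = (16609 + (-9392/(-10568) + 11729/17125))/(37988 + 9**2) = (16609 + (-9392*(-1/10568) + 11729*(1/17125)))/(37988 + 81) = (16609 + (1174/1321 + 11729/17125))/38069 = (16609 + 35598759/22622125)*(1/38069) = (375766472884/22622125)*(1/38069) = 375766472884/861201676625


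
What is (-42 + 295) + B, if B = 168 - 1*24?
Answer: 397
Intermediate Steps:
B = 144 (B = 168 - 24 = 144)
(-42 + 295) + B = (-42 + 295) + 144 = 253 + 144 = 397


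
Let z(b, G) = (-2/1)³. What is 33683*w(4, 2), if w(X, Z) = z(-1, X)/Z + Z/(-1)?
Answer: -202098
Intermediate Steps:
z(b, G) = -8 (z(b, G) = (-2*1)³ = (-2)³ = -8)
w(X, Z) = -Z - 8/Z (w(X, Z) = -8/Z + Z/(-1) = -8/Z + Z*(-1) = -8/Z - Z = -Z - 8/Z)
33683*w(4, 2) = 33683*(-1*2 - 8/2) = 33683*(-2 - 8*½) = 33683*(-2 - 4) = 33683*(-6) = -202098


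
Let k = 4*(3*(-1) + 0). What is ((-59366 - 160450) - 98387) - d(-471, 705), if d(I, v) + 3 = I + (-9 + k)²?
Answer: -318170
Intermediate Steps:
k = -12 (k = 4*(-3 + 0) = 4*(-3) = -12)
d(I, v) = 438 + I (d(I, v) = -3 + (I + (-9 - 12)²) = -3 + (I + (-21)²) = -3 + (I + 441) = -3 + (441 + I) = 438 + I)
((-59366 - 160450) - 98387) - d(-471, 705) = ((-59366 - 160450) - 98387) - (438 - 471) = (-219816 - 98387) - 1*(-33) = -318203 + 33 = -318170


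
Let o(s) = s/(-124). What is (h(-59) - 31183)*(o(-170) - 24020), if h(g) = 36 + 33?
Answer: 23166784335/31 ≈ 7.4732e+8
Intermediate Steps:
h(g) = 69
o(s) = -s/124 (o(s) = s*(-1/124) = -s/124)
(h(-59) - 31183)*(o(-170) - 24020) = (69 - 31183)*(-1/124*(-170) - 24020) = -31114*(85/62 - 24020) = -31114*(-1489155/62) = 23166784335/31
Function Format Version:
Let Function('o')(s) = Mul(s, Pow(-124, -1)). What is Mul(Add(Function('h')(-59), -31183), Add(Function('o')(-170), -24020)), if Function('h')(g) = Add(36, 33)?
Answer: Rational(23166784335, 31) ≈ 7.4732e+8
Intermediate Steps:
Function('h')(g) = 69
Function('o')(s) = Mul(Rational(-1, 124), s) (Function('o')(s) = Mul(s, Rational(-1, 124)) = Mul(Rational(-1, 124), s))
Mul(Add(Function('h')(-59), -31183), Add(Function('o')(-170), -24020)) = Mul(Add(69, -31183), Add(Mul(Rational(-1, 124), -170), -24020)) = Mul(-31114, Add(Rational(85, 62), -24020)) = Mul(-31114, Rational(-1489155, 62)) = Rational(23166784335, 31)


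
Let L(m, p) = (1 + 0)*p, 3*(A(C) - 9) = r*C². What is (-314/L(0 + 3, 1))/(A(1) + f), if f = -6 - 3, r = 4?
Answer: -471/2 ≈ -235.50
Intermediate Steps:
A(C) = 9 + 4*C²/3 (A(C) = 9 + (4*C²)/3 = 9 + 4*C²/3)
L(m, p) = p (L(m, p) = 1*p = p)
f = -9
(-314/L(0 + 3, 1))/(A(1) + f) = (-314/1)/((9 + (4/3)*1²) - 9) = (-314*1)/((9 + (4/3)*1) - 9) = -314/((9 + 4/3) - 9) = -314/(31/3 - 9) = -314/4/3 = -314*¾ = -471/2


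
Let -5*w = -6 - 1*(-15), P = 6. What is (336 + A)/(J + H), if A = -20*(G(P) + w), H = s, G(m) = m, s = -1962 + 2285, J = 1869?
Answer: 63/548 ≈ 0.11496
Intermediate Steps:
s = 323
H = 323
w = -9/5 (w = -(-6 - 1*(-15))/5 = -(-6 + 15)/5 = -1/5*9 = -9/5 ≈ -1.8000)
A = -84 (A = -20*(6 - 9/5) = -20*21/5 = -84)
(336 + A)/(J + H) = (336 - 84)/(1869 + 323) = 252/2192 = 252*(1/2192) = 63/548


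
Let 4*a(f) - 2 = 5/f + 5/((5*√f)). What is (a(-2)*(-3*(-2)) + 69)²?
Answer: 74511/16 - 819*I*√2/8 ≈ 4656.9 - 144.78*I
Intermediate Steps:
a(f) = ½ + 1/(4*√f) + 5/(4*f) (a(f) = ½ + (5/f + 5/((5*√f)))/4 = ½ + (5/f + 5*(1/(5*√f)))/4 = ½ + (5/f + f^(-½))/4 = ½ + (f^(-½) + 5/f)/4 = ½ + (1/(4*√f) + 5/(4*f)) = ½ + 1/(4*√f) + 5/(4*f))
(a(-2)*(-3*(-2)) + 69)² = ((½ + 1/(4*√(-2)) + (5/4)/(-2))*(-3*(-2)) + 69)² = ((½ + (-I*√2/2)/4 + (5/4)*(-½))*6 + 69)² = ((½ - I*√2/8 - 5/8)*6 + 69)² = ((-⅛ - I*√2/8)*6 + 69)² = ((-¾ - 3*I*√2/4) + 69)² = (273/4 - 3*I*√2/4)²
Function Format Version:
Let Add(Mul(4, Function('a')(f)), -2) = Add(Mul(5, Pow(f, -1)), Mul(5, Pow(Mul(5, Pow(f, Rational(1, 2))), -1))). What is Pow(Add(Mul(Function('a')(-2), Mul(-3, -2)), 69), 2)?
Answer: Add(Rational(74511, 16), Mul(Rational(-819, 8), I, Pow(2, Rational(1, 2)))) ≈ Add(4656.9, Mul(-144.78, I))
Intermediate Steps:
Function('a')(f) = Add(Rational(1, 2), Mul(Rational(1, 4), Pow(f, Rational(-1, 2))), Mul(Rational(5, 4), Pow(f, -1))) (Function('a')(f) = Add(Rational(1, 2), Mul(Rational(1, 4), Add(Mul(5, Pow(f, -1)), Mul(5, Pow(Mul(5, Pow(f, Rational(1, 2))), -1))))) = Add(Rational(1, 2), Mul(Rational(1, 4), Add(Mul(5, Pow(f, -1)), Mul(5, Mul(Rational(1, 5), Pow(f, Rational(-1, 2))))))) = Add(Rational(1, 2), Mul(Rational(1, 4), Add(Mul(5, Pow(f, -1)), Pow(f, Rational(-1, 2))))) = Add(Rational(1, 2), Mul(Rational(1, 4), Add(Pow(f, Rational(-1, 2)), Mul(5, Pow(f, -1))))) = Add(Rational(1, 2), Add(Mul(Rational(1, 4), Pow(f, Rational(-1, 2))), Mul(Rational(5, 4), Pow(f, -1)))) = Add(Rational(1, 2), Mul(Rational(1, 4), Pow(f, Rational(-1, 2))), Mul(Rational(5, 4), Pow(f, -1))))
Pow(Add(Mul(Function('a')(-2), Mul(-3, -2)), 69), 2) = Pow(Add(Mul(Add(Rational(1, 2), Mul(Rational(1, 4), Pow(-2, Rational(-1, 2))), Mul(Rational(5, 4), Pow(-2, -1))), Mul(-3, -2)), 69), 2) = Pow(Add(Mul(Add(Rational(1, 2), Mul(Rational(1, 4), Mul(Rational(-1, 2), I, Pow(2, Rational(1, 2)))), Mul(Rational(5, 4), Rational(-1, 2))), 6), 69), 2) = Pow(Add(Mul(Add(Rational(1, 2), Mul(Rational(-1, 8), I, Pow(2, Rational(1, 2))), Rational(-5, 8)), 6), 69), 2) = Pow(Add(Mul(Add(Rational(-1, 8), Mul(Rational(-1, 8), I, Pow(2, Rational(1, 2)))), 6), 69), 2) = Pow(Add(Add(Rational(-3, 4), Mul(Rational(-3, 4), I, Pow(2, Rational(1, 2)))), 69), 2) = Pow(Add(Rational(273, 4), Mul(Rational(-3, 4), I, Pow(2, Rational(1, 2)))), 2)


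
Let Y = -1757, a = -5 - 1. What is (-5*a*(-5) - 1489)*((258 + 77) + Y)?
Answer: 2330658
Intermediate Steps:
a = -6
(-5*a*(-5) - 1489)*((258 + 77) + Y) = (-5*(-6)*(-5) - 1489)*((258 + 77) - 1757) = (30*(-5) - 1489)*(335 - 1757) = (-150 - 1489)*(-1422) = -1639*(-1422) = 2330658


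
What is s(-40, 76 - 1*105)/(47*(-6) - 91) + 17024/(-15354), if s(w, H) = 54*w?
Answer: 13407344/2863521 ≈ 4.6821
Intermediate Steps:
s(-40, 76 - 1*105)/(47*(-6) - 91) + 17024/(-15354) = (54*(-40))/(47*(-6) - 91) + 17024/(-15354) = -2160/(-282 - 91) + 17024*(-1/15354) = -2160/(-373) - 8512/7677 = -2160*(-1/373) - 8512/7677 = 2160/373 - 8512/7677 = 13407344/2863521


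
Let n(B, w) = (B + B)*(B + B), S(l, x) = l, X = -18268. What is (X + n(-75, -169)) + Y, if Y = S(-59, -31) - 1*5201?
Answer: -1028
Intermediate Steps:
Y = -5260 (Y = -59 - 1*5201 = -59 - 5201 = -5260)
n(B, w) = 4*B² (n(B, w) = (2*B)*(2*B) = 4*B²)
(X + n(-75, -169)) + Y = (-18268 + 4*(-75)²) - 5260 = (-18268 + 4*5625) - 5260 = (-18268 + 22500) - 5260 = 4232 - 5260 = -1028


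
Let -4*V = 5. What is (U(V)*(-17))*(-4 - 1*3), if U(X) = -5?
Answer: -595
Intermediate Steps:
V = -5/4 (V = -¼*5 = -5/4 ≈ -1.2500)
(U(V)*(-17))*(-4 - 1*3) = (-5*(-17))*(-4 - 1*3) = 85*(-4 - 3) = 85*(-7) = -595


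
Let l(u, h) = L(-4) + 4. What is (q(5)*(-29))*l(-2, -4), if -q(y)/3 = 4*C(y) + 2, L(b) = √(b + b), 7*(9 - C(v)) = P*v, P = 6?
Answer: 50808/7 + 25404*I*√2/7 ≈ 7258.3 + 5132.4*I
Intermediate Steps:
C(v) = 9 - 6*v/7
L(b) = √2*√b (L(b) = √(2*b) = √2*√b)
q(y) = -114 + 72*y/7 (q(y) = -3*(4*(9 - 6*y/7) + 2) = -3*((36 - 24*y/7) + 2) = -3*(38 - 24*y/7) = -114 + 72*y/7)
l(u, h) = 4 + 2*I*√2 (l(u, h) = √2*√(-4) + 4 = √2*(2*I) + 4 = 2*I*√2 + 4 = 4 + 2*I*√2)
(q(5)*(-29))*l(-2, -4) = ((-114 + (72/7)*5)*(-29))*(4 + 2*I*√2) = ((-114 + 360/7)*(-29))*(4 + 2*I*√2) = (-438/7*(-29))*(4 + 2*I*√2) = 12702*(4 + 2*I*√2)/7 = 50808/7 + 25404*I*√2/7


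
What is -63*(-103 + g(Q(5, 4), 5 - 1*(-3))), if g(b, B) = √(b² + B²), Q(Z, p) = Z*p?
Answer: 6489 - 252*√29 ≈ 5131.9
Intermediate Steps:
g(b, B) = √(B² + b²)
-63*(-103 + g(Q(5, 4), 5 - 1*(-3))) = -63*(-103 + √((5 - 1*(-3))² + (5*4)²)) = -63*(-103 + √((5 + 3)² + 20²)) = -63*(-103 + √(8² + 400)) = -63*(-103 + √(64 + 400)) = -63*(-103 + √464) = -63*(-103 + 4*√29) = 6489 - 252*√29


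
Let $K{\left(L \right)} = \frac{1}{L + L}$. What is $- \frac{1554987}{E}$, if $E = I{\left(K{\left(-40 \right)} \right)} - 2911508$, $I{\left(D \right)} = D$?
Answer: $\frac{124398960}{232920641} \approx 0.53408$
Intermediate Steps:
$K{\left(L \right)} = \frac{1}{2 L}$
$E = - \frac{232920641}{80}$ ($E = \frac{1}{2 \left(-40\right)} - 2911508 = \frac{1}{2} \left(- \frac{1}{40}\right) - 2911508 = - \frac{1}{80} - 2911508 = - \frac{232920641}{80} \approx -2.9115 \cdot 10^{6}$)
$- \frac{1554987}{E} = - \frac{1554987}{- \frac{232920641}{80}} = \left(-1554987\right) \left(- \frac{80}{232920641}\right) = \frac{124398960}{232920641}$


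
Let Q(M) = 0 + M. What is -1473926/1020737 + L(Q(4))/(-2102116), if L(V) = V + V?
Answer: -24986867688/17304093383 ≈ -1.4440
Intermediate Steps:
Q(M) = M
L(V) = 2*V
-1473926/1020737 + L(Q(4))/(-2102116) = -1473926/1020737 + (2*4)/(-2102116) = -1473926*1/1020737 + 8*(-1/2102116) = -47546/32927 - 2/525529 = -24986867688/17304093383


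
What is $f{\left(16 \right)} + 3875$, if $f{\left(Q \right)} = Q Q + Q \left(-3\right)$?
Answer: $4083$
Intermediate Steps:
$f{\left(Q \right)} = Q^{2} - 3 Q$
$f{\left(16 \right)} + 3875 = 16 \left(-3 + 16\right) + 3875 = 16 \cdot 13 + 3875 = 208 + 3875 = 4083$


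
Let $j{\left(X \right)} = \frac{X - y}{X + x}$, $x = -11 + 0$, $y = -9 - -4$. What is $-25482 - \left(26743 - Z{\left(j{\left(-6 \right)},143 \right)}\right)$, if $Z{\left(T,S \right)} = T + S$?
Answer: $- \frac{885393}{17} \approx -52082.0$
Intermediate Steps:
$y = -5$ ($y = -9 + 4 = -5$)
$x = -11$
$j{\left(X \right)} = \frac{5 + X}{-11 + X}$ ($j{\left(X \right)} = \frac{X - -5}{X - 11} = \frac{X + 5}{-11 + X} = \frac{5 + X}{-11 + X}$)
$Z{\left(T,S \right)} = S + T$
$-25482 - \left(26743 - Z{\left(j{\left(-6 \right)},143 \right)}\right) = -25482 - \left(26743 - \left(143 + \frac{5 - 6}{-11 - 6}\right)\right) = -25482 - \left(26743 - \left(143 + \frac{1}{-17} \left(-1\right)\right)\right) = -25482 - \left(26743 - \left(143 - - \frac{1}{17}\right)\right) = -25482 - \left(26743 - \left(143 + \frac{1}{17}\right)\right) = -25482 - \left(26743 - \frac{2432}{17}\right) = -25482 - \frac{452199}{17} = - \frac{885393}{17}$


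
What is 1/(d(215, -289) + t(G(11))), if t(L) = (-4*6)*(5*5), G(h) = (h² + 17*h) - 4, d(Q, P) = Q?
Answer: -1/385 ≈ -0.0025974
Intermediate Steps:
G(h) = -4 + h² + 17*h
t(L) = -600 (t(L) = -24*25 = -600)
1/(d(215, -289) + t(G(11))) = 1/(215 - 600) = 1/(-385) = -1/385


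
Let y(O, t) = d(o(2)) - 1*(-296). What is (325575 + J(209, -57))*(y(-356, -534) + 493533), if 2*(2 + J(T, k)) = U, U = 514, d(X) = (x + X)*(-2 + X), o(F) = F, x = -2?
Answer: 160904303070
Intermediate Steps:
d(X) = (-2 + X)**2 (d(X) = (-2 + X)*(-2 + X) = (-2 + X)**2)
J(T, k) = 255 (J(T, k) = -2 + (1/2)*514 = -2 + 257 = 255)
y(O, t) = 296 (y(O, t) = (4 + 2**2 - 4*2) - 1*(-296) = (4 + 4 - 8) + 296 = 0 + 296 = 296)
(325575 + J(209, -57))*(y(-356, -534) + 493533) = (325575 + 255)*(296 + 493533) = 325830*493829 = 160904303070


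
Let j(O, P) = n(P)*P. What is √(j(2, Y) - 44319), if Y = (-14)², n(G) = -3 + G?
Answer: I*√6491 ≈ 80.567*I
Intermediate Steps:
Y = 196
j(O, P) = P*(-3 + P) (j(O, P) = (-3 + P)*P = P*(-3 + P))
√(j(2, Y) - 44319) = √(196*(-3 + 196) - 44319) = √(196*193 - 44319) = √(37828 - 44319) = √(-6491) = I*√6491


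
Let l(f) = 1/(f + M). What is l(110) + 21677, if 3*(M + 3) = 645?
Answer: 6979995/322 ≈ 21677.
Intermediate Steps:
M = 212 (M = -3 + (1/3)*645 = -3 + 215 = 212)
l(f) = 1/(212 + f) (l(f) = 1/(f + 212) = 1/(212 + f))
l(110) + 21677 = 1/(212 + 110) + 21677 = 1/322 + 21677 = 6979995/322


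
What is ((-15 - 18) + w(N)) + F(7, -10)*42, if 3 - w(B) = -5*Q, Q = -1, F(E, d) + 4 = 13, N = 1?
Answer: 343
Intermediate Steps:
F(E, d) = 9 (F(E, d) = -4 + 13 = 9)
w(B) = -2 (w(B) = 3 - (-5)*(-1) = 3 - 1*5 = 3 - 5 = -2)
((-15 - 18) + w(N)) + F(7, -10)*42 = ((-15 - 18) - 2) + 9*42 = (-33 - 2) + 378 = -35 + 378 = 343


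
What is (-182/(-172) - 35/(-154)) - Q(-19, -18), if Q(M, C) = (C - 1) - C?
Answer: 1081/473 ≈ 2.2854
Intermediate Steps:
Q(M, C) = -1 (Q(M, C) = (-1 + C) - C = -1)
(-182/(-172) - 35/(-154)) - Q(-19, -18) = (-182/(-172) - 35/(-154)) - 1*(-1) = (-182*(-1/172) - 35*(-1/154)) + 1 = (91/86 + 5/22) + 1 = 608/473 + 1 = 1081/473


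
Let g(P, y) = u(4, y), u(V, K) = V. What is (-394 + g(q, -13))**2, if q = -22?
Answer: 152100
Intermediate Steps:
g(P, y) = 4
(-394 + g(q, -13))**2 = (-394 + 4)**2 = (-390)**2 = 152100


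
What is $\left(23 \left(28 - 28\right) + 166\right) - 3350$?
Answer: $-3184$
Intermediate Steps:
$\left(23 \left(28 - 28\right) + 166\right) - 3350 = \left(23 \cdot 0 + 166\right) - 3350 = \left(0 + 166\right) - 3350 = 166 - 3350 = -3184$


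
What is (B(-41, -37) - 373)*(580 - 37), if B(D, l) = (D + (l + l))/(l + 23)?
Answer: -2773101/14 ≈ -1.9808e+5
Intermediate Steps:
B(D, l) = (D + 2*l)/(23 + l)
(B(-41, -37) - 373)*(580 - 37) = ((-41 + 2*(-37))/(23 - 37) - 373)*(580 - 37) = ((-41 - 74)/(-14) - 373)*543 = (-1/14*(-115) - 373)*543 = (115/14 - 373)*543 = -5107/14*543 = -2773101/14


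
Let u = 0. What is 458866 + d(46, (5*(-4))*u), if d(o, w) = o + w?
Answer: 458912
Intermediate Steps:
458866 + d(46, (5*(-4))*u) = 458866 + (46 + (5*(-4))*0) = 458866 + (46 - 20*0) = 458866 + (46 + 0) = 458866 + 46 = 458912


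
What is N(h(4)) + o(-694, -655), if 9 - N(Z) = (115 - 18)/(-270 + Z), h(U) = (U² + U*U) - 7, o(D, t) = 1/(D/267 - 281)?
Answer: 174244327/18551645 ≈ 9.3924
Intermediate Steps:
o(D, t) = 1/(-281 + D/267) (o(D, t) = 1/(D*(1/267) - 281) = 1/(D/267 - 281) = 1/(-281 + D/267))
h(U) = -7 + 2*U² (h(U) = (U² + U²) - 7 = 2*U² - 7 = -7 + 2*U²)
N(Z) = 9 - 97/(-270 + Z) (N(Z) = 9 - (115 - 18)/(-270 + Z) = 9 - 97/(-270 + Z))
N(h(4)) + o(-694, -655) = (-2527 + 9*(-7 + 2*4²))/(-270 + (-7 + 2*4²)) + 267/(-75027 - 694) = (-2527 + 9*(-7 + 2*16))/(-270 + (-7 + 2*16)) + 267/(-75721) = (-2527 + 9*(-7 + 32))/(-270 + (-7 + 32)) + 267*(-1/75721) = (-2527 + 9*25)/(-270 + 25) - 267/75721 = (-2527 + 225)/(-245) - 267/75721 = -1/245*(-2302) - 267/75721 = 2302/245 - 267/75721 = 174244327/18551645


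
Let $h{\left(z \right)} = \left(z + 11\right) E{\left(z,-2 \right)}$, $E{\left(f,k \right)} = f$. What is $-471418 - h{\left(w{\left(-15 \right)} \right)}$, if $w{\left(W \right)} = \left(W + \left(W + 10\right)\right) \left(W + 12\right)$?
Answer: $-475678$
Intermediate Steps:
$w{\left(W \right)} = \left(10 + 2 W\right) \left(12 + W\right)$ ($w{\left(W \right)} = \left(W + \left(10 + W\right)\right) \left(12 + W\right) = \left(10 + 2 W\right) \left(12 + W\right)$)
$h{\left(z \right)} = z \left(11 + z\right)$ ($h{\left(z \right)} = \left(z + 11\right) z = \left(11 + z\right) z = z \left(11 + z\right)$)
$-471418 - h{\left(w{\left(-15 \right)} \right)} = -471418 - \left(120 + 2 \left(-15\right)^{2} + 34 \left(-15\right)\right) \left(11 + \left(120 + 2 \left(-15\right)^{2} + 34 \left(-15\right)\right)\right) = -471418 - \left(120 + 2 \cdot 225 - 510\right) \left(11 + \left(120 + 2 \cdot 225 - 510\right)\right) = -471418 - \left(120 + 450 - 510\right) \left(11 + \left(120 + 450 - 510\right)\right) = -471418 - 60 \left(11 + 60\right) = -471418 - 60 \cdot 71 = -471418 - 4260 = -475678$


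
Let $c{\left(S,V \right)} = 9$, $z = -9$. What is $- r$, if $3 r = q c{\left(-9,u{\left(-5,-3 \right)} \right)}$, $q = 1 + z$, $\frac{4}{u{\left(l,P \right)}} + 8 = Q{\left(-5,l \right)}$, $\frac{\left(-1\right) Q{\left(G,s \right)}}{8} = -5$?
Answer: $24$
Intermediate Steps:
$Q{\left(G,s \right)} = 40$ ($Q{\left(G,s \right)} = \left(-8\right) \left(-5\right) = 40$)
$u{\left(l,P \right)} = \frac{1}{8}$ ($u{\left(l,P \right)} = \frac{4}{-8 + 40} = \frac{4}{32} = 4 \cdot \frac{1}{32} = \frac{1}{8}$)
$q = -8$ ($q = 1 - 9 = -8$)
$r = -24$ ($r = \frac{\left(-8\right) 9}{3} = \frac{1}{3} \left(-72\right) = -24$)
$- r = \left(-1\right) \left(-24\right) = 24$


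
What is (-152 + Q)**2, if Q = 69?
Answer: 6889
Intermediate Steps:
(-152 + Q)**2 = (-152 + 69)**2 = (-83)**2 = 6889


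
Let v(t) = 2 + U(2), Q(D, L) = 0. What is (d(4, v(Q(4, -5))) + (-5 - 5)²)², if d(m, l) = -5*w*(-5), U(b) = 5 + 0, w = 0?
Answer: 10000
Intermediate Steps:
U(b) = 5
v(t) = 7 (v(t) = 2 + 5 = 7)
d(m, l) = 0 (d(m, l) = -5*0*(-5) = 0*(-5) = 0)
(d(4, v(Q(4, -5))) + (-5 - 5)²)² = (0 + (-5 - 5)²)² = (0 + (-10)²)² = (0 + 100)² = 100² = 10000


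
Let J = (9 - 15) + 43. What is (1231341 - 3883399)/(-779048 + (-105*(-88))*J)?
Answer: 1326029/218584 ≈ 6.0665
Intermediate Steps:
J = 37 (J = -6 + 43 = 37)
(1231341 - 3883399)/(-779048 + (-105*(-88))*J) = (1231341 - 3883399)/(-779048 - 105*(-88)*37) = -2652058/(-779048 + 9240*37) = -2652058/(-779048 + 341880) = -2652058/(-437168) = -2652058*(-1/437168) = 1326029/218584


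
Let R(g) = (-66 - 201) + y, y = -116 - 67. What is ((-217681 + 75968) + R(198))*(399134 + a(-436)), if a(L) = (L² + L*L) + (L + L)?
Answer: -110667356002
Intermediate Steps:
y = -183
R(g) = -450 (R(g) = (-66 - 201) - 183 = -267 - 183 = -450)
a(L) = 2*L + 2*L² (a(L) = (L² + L²) + 2*L = 2*L² + 2*L = 2*L + 2*L²)
((-217681 + 75968) + R(198))*(399134 + a(-436)) = ((-217681 + 75968) - 450)*(399134 + 2*(-436)*(1 - 436)) = (-141713 - 450)*(399134 + 2*(-436)*(-435)) = -142163*(399134 + 379320) = -142163*778454 = -110667356002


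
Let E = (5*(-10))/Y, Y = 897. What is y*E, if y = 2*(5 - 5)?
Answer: 0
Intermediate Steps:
y = 0 (y = 2*0 = 0)
E = -50/897 (E = (5*(-10))/897 = -50*1/897 = -50/897 ≈ -0.055741)
y*E = 0*(-50/897) = 0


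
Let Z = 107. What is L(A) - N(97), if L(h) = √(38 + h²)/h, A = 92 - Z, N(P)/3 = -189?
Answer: 567 - √263/15 ≈ 565.92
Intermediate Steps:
N(P) = -567 (N(P) = 3*(-189) = -567)
A = -15 (A = 92 - 1*107 = 92 - 107 = -15)
L(h) = √(38 + h²)/h
L(A) - N(97) = √(38 + (-15)²)/(-15) - 1*(-567) = -√(38 + 225)/15 + 567 = -√263/15 + 567 = 567 - √263/15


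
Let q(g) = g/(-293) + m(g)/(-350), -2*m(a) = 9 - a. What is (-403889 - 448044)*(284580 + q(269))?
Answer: -2486242654188708/10255 ≈ -2.4244e+11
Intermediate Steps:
m(a) = -9/2 + a/2 (m(a) = -(9 - a)/2 = -9/2 + a/2)
q(g) = 9/700 - 993*g/205100 (q(g) = g/(-293) + (-9/2 + g/2)/(-350) = g*(-1/293) + (-9/2 + g/2)*(-1/350) = -g/293 + (9/700 - g/700) = 9/700 - 993*g/205100)
(-403889 - 448044)*(284580 + q(269)) = (-403889 - 448044)*(284580 + (9/700 - 993/205100*269)) = -851933*(284580 + (9/700 - 267117/205100)) = -851933*(284580 - 13224/10255) = -851933*2918354676/10255 = -2486242654188708/10255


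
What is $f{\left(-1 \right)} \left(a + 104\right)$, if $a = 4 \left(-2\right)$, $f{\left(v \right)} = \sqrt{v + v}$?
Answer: $96 i \sqrt{2} \approx 135.76 i$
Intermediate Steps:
$f{\left(v \right)} = \sqrt{2} \sqrt{v}$ ($f{\left(v \right)} = \sqrt{2 v} = \sqrt{2} \sqrt{v}$)
$a = -8$
$f{\left(-1 \right)} \left(a + 104\right) = \sqrt{2} \sqrt{-1} \left(-8 + 104\right) = \sqrt{2} i 96 = i \sqrt{2} \cdot 96 = 96 i \sqrt{2}$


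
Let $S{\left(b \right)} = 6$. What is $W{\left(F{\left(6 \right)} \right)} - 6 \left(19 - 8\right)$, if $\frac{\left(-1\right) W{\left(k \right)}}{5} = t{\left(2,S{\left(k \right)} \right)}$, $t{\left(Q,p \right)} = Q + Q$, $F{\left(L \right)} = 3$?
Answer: $-86$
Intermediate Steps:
$t{\left(Q,p \right)} = 2 Q$
$W{\left(k \right)} = -20$ ($W{\left(k \right)} = - 5 \cdot 2 \cdot 2 = \left(-5\right) 4 = -20$)
$W{\left(F{\left(6 \right)} \right)} - 6 \left(19 - 8\right) = -20 - 6 \left(19 - 8\right) = -20 - 66 = -86$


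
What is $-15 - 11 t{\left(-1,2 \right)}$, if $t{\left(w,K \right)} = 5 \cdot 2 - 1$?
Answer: $-114$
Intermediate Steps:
$t{\left(w,K \right)} = 9$ ($t{\left(w,K \right)} = 10 - 1 = 9$)
$-15 - 11 t{\left(-1,2 \right)} = -15 - 99 = -114$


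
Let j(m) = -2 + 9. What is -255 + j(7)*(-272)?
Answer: -2159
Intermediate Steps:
j(m) = 7
-255 + j(7)*(-272) = -255 + 7*(-272) = -255 - 1904 = -2159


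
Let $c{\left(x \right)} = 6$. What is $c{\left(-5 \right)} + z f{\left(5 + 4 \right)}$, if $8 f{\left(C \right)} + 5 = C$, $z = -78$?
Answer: $-33$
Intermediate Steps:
$f{\left(C \right)} = - \frac{5}{8} + \frac{C}{8}$
$c{\left(-5 \right)} + z f{\left(5 + 4 \right)} = 6 - 78 \left(- \frac{5}{8} + \frac{5 + 4}{8}\right) = 6 - 78 \left(- \frac{5}{8} + \frac{1}{8} \cdot 9\right) = 6 - 78 \left(- \frac{5}{8} + \frac{9}{8}\right) = 6 - 39 = -33$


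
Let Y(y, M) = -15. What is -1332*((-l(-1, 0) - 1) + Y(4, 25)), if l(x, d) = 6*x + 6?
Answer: 21312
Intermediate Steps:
l(x, d) = 6 + 6*x
-1332*((-l(-1, 0) - 1) + Y(4, 25)) = -1332*((-(6 + 6*(-1)) - 1) - 15) = -1332*((-(6 - 6) - 1) - 15) = -1332*((-1*0 - 1) - 15) = -1332*((0 - 1) - 15) = -1332*(-1 - 15) = -1332*(-16) = 21312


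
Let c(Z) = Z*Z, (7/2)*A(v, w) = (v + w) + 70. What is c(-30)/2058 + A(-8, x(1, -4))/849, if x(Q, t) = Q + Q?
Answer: 133622/291207 ≈ 0.45886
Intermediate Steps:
x(Q, t) = 2*Q
A(v, w) = 20 + 2*v/7 + 2*w/7 (A(v, w) = 2*((v + w) + 70)/7 = 2*(70 + v + w)/7 = 20 + 2*v/7 + 2*w/7)
c(Z) = Z²
c(-30)/2058 + A(-8, x(1, -4))/849 = (-30)²/2058 + (20 + (2/7)*(-8) + 2*(2*1)/7)/849 = 900*(1/2058) + (20 - 16/7 + (2/7)*2)*(1/849) = 150/343 + (20 - 16/7 + 4/7)*(1/849) = 150/343 + (128/7)*(1/849) = 150/343 + 128/5943 = 133622/291207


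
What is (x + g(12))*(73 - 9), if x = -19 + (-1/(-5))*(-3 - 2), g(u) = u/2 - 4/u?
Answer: -2752/3 ≈ -917.33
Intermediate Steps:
g(u) = u/2 - 4/u (g(u) = u*(1/2) - 4/u = u/2 - 4/u)
x = -20 (x = -19 - 1*(-1/5)*(-5) = -19 + (1/5)*(-5) = -19 - 1 = -20)
(x + g(12))*(73 - 9) = (-20 + ((1/2)*12 - 4/12))*(73 - 9) = (-20 + (6 - 4*1/12))*64 = (-20 + (6 - 1/3))*64 = (-20 + 17/3)*64 = -43/3*64 = -2752/3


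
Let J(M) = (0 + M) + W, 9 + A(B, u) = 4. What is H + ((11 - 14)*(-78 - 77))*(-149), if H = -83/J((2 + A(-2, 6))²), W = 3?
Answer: -831503/12 ≈ -69292.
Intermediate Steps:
A(B, u) = -5 (A(B, u) = -9 + 4 = -5)
J(M) = 3 + M (J(M) = (0 + M) + 3 = M + 3 = 3 + M)
H = -83/12 (H = -83/(3 + (2 - 5)²) = -83/(3 + (-3)²) = -83/(3 + 9) = -83/12 ≈ -6.9167)
H + ((11 - 14)*(-78 - 77))*(-149) = -83/12 + ((11 - 14)*(-78 - 77))*(-149) = -83/12 - 3*(-155)*(-149) = -83/12 + 465*(-149) = -83/12 - 69285 = -831503/12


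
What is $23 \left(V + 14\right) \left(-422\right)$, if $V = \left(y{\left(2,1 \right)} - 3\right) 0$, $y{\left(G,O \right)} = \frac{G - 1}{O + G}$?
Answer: $-135884$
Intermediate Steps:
$y{\left(G,O \right)} = \frac{-1 + G}{G + O}$
$V = 0$ ($V = \left(\frac{-1 + 2}{2 + 1} - 3\right) 0 = \left(\frac{1}{3} \cdot 1 - 3\right) 0 = \left(\frac{1}{3} - 3\right) 0 = \left(- \frac{8}{3}\right) 0 = 0$)
$23 \left(V + 14\right) \left(-422\right) = 23 \left(0 + 14\right) \left(-422\right) = 23 \cdot 14 \left(-422\right) = 322 \left(-422\right) = -135884$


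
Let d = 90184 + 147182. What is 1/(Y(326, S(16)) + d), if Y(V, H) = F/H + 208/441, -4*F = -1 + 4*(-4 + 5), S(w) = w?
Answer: 28224/6699429973 ≈ 4.2129e-6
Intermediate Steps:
d = 237366
F = -¾ (F = -(-1 + 4*(-4 + 5))/4 = -(-1 + 4*1)/4 = -(-1 + 4)/4 = -¼*3 = -¾ ≈ -0.75000)
Y(V, H) = 208/441 - 3/(4*H) (Y(V, H) = -3/(4*H) + 208/441 = 208/441 - 3/(4*H))
1/(Y(326, S(16)) + d) = 1/((1/1764)*(-1323 + 832*16)/16 + 237366) = 1/((1/1764)*(1/16)*(-1323 + 13312) + 237366) = 1/((1/1764)*(1/16)*11989 + 237366) = 1/(11989/28224 + 237366) = 1/(6699429973/28224) = 28224/6699429973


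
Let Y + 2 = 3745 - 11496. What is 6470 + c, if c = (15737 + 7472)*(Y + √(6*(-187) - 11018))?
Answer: -179932907 + 46418*I*√3035 ≈ -1.7993e+8 + 2.5572e+6*I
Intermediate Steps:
Y = -7753 (Y = -2 + (3745 - 11496) = -2 - 7751 = -7753)
c = -179939377 + 46418*I*√3035 (c = (15737 + 7472)*(-7753 + √(6*(-187) - 11018)) = 23209*(-7753 + √(-1122 - 11018)) = 23209*(-7753 + √(-12140)) = 23209*(-7753 + 2*I*√3035) = -179939377 + 46418*I*√3035 ≈ -1.7994e+8 + 2.5572e+6*I)
6470 + c = 6470 + (-179939377 + 46418*I*√3035) = -179932907 + 46418*I*√3035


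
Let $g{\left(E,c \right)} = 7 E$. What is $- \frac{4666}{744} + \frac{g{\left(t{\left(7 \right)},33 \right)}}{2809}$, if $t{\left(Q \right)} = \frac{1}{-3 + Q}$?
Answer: $- \frac{3276373}{522474} \approx -6.2709$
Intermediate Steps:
$- \frac{4666}{744} + \frac{g{\left(t{\left(7 \right)},33 \right)}}{2809} = - \frac{4666}{744} + \frac{7 \frac{1}{-3 + 7}}{2809} = \left(-4666\right) \frac{1}{744} + \frac{7}{4} \cdot \frac{1}{2809} = - \frac{2333}{372} + 7 \cdot \frac{1}{4} \cdot \frac{1}{2809} = - \frac{2333}{372} + \frac{7}{4} \cdot \frac{1}{2809} = - \frac{2333}{372} + \frac{7}{11236} = - \frac{3276373}{522474}$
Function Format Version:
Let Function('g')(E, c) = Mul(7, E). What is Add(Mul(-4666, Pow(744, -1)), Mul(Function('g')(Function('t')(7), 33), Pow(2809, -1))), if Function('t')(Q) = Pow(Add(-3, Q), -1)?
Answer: Rational(-3276373, 522474) ≈ -6.2709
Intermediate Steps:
Add(Mul(-4666, Pow(744, -1)), Mul(Function('g')(Function('t')(7), 33), Pow(2809, -1))) = Add(Mul(-4666, Pow(744, -1)), Mul(Mul(7, Pow(Add(-3, 7), -1)), Pow(2809, -1))) = Add(Mul(-4666, Rational(1, 744)), Mul(Mul(7, Pow(4, -1)), Rational(1, 2809))) = Add(Rational(-2333, 372), Mul(Mul(7, Rational(1, 4)), Rational(1, 2809))) = Add(Rational(-2333, 372), Mul(Rational(7, 4), Rational(1, 2809))) = Add(Rational(-2333, 372), Rational(7, 11236)) = Rational(-3276373, 522474)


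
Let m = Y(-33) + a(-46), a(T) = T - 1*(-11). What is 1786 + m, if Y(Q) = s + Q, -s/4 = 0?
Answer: 1718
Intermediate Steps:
s = 0 (s = -4*0 = 0)
Y(Q) = Q (Y(Q) = 0 + Q = Q)
a(T) = 11 + T (a(T) = T + 11 = 11 + T)
m = -68 (m = -33 + (11 - 46) = -33 - 35 = -68)
1786 + m = 1786 - 68 = 1718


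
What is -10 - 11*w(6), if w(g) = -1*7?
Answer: 67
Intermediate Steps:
w(g) = -7
-10 - 11*w(6) = -10 - 11*(-7) = -10 + 77 = 67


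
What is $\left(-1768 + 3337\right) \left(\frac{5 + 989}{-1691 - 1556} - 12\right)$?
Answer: $- \frac{62694102}{3247} \approx -19308.0$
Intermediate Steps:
$\left(-1768 + 3337\right) \left(\frac{5 + 989}{-1691 - 1556} - 12\right) = 1569 \left(\frac{994}{-3247} - 12\right) = 1569 \left(994 \left(- \frac{1}{3247}\right) - 12\right) = 1569 \left(- \frac{994}{3247} - 12\right) = 1569 \left(- \frac{39958}{3247}\right) = - \frac{62694102}{3247}$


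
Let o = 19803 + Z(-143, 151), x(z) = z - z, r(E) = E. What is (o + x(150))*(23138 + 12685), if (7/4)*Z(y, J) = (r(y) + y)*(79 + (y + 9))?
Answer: 7219803243/7 ≈ 1.0314e+9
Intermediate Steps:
Z(y, J) = 8*y*(88 + y)/7 (Z(y, J) = 4*((y + y)*(79 + (y + 9)))/7 = 4*((2*y)*(79 + (9 + y)))/7 = 4*((2*y)*(88 + y))/7 = 4*(2*y*(88 + y))/7 = 8*y*(88 + y)/7)
x(z) = 0
o = 201541/7 (o = 19803 + (8/7)*(-143)*(88 - 143) = 19803 + (8/7)*(-143)*(-55) = 19803 + 62920/7 = 201541/7 ≈ 28792.)
(o + x(150))*(23138 + 12685) = (201541/7 + 0)*(23138 + 12685) = (201541/7)*35823 = 7219803243/7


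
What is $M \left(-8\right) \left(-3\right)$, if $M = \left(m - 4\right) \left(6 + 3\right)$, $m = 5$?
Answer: $216$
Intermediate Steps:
$M = 9$ ($M = \left(5 - 4\right) \left(6 + 3\right) = 1 \cdot 9 = 9$)
$M \left(-8\right) \left(-3\right) = 9 \left(-8\right) \left(-3\right) = \left(-72\right) \left(-3\right) = 216$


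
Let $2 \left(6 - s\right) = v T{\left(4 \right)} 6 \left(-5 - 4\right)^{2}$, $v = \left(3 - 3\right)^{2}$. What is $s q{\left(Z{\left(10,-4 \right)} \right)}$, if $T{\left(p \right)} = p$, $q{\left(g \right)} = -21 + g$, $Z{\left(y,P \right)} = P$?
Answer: $-150$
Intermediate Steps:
$v = 0$ ($v = 0^{2} = 0$)
$s = 6$ ($s = 6 - \frac{0 \cdot 4 \cdot 6 \left(-5 - 4\right)^{2}}{2} = 6 - \frac{0 \cdot 6 \left(-9\right)^{2}}{2} = 6 - \frac{0 \cdot 81}{2} = 6 - 0 = 6 + 0 = 6$)
$s q{\left(Z{\left(10,-4 \right)} \right)} = 6 \left(-21 - 4\right) = 6 \left(-25\right) = -150$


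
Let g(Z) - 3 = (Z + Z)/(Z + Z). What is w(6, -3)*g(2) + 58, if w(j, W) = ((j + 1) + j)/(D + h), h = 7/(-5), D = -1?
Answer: 109/3 ≈ 36.333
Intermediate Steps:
h = -7/5 (h = 7*(-⅕) = -7/5 ≈ -1.4000)
w(j, W) = -5/12 - 5*j/6 (w(j, W) = ((j + 1) + j)/(-1 - 7/5) = ((1 + j) + j)/(-12/5) = (1 + 2*j)*(-5/12) = -5/12 - 5*j/6)
g(Z) = 4 (g(Z) = 3 + (Z + Z)/(Z + Z) = 3 + (2*Z)/((2*Z)) = 3 + (2*Z)*(1/(2*Z)) = 3 + 1 = 4)
w(6, -3)*g(2) + 58 = (-5/12 - ⅚*6)*4 + 58 = (-5/12 - 5)*4 + 58 = -65/12*4 + 58 = -65/3 + 58 = 109/3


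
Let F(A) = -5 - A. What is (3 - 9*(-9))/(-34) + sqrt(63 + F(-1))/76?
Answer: -42/17 + sqrt(59)/76 ≈ -2.3695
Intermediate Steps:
(3 - 9*(-9))/(-34) + sqrt(63 + F(-1))/76 = (3 - 9*(-9))/(-34) + sqrt(63 + (-5 - 1*(-1)))/76 = (3 + 81)*(-1/34) + sqrt(63 + (-5 + 1))*(1/76) = 84*(-1/34) + sqrt(63 - 4)*(1/76) = -42/17 + sqrt(59)*(1/76) = -42/17 + sqrt(59)/76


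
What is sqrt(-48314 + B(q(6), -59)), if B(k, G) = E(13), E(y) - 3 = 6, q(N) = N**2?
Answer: I*sqrt(48305) ≈ 219.78*I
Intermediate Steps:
E(y) = 9 (E(y) = 3 + 6 = 9)
B(k, G) = 9
sqrt(-48314 + B(q(6), -59)) = sqrt(-48314 + 9) = sqrt(-48305) = I*sqrt(48305)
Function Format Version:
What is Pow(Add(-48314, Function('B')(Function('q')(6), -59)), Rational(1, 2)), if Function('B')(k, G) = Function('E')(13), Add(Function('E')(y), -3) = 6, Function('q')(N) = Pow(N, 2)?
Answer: Mul(I, Pow(48305, Rational(1, 2))) ≈ Mul(219.78, I)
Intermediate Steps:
Function('E')(y) = 9 (Function('E')(y) = Add(3, 6) = 9)
Function('B')(k, G) = 9
Pow(Add(-48314, Function('B')(Function('q')(6), -59)), Rational(1, 2)) = Pow(Add(-48314, 9), Rational(1, 2)) = Pow(-48305, Rational(1, 2)) = Mul(I, Pow(48305, Rational(1, 2)))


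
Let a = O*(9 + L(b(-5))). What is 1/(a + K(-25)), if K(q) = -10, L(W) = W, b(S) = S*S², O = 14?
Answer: -1/1634 ≈ -0.00061200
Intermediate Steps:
b(S) = S³
a = -1624 (a = 14*(9 + (-5)³) = 14*(9 - 125) = 14*(-116) = -1624)
1/(a + K(-25)) = 1/(-1624 - 10) = 1/(-1634) = -1/1634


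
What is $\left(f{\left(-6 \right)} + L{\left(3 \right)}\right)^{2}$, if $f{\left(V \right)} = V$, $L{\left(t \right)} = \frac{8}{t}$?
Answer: $\frac{100}{9} \approx 11.111$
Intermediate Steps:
$\left(f{\left(-6 \right)} + L{\left(3 \right)}\right)^{2} = \left(-6 + \frac{8}{3}\right)^{2} = \left(- \frac{10}{3}\right)^{2} = \frac{100}{9}$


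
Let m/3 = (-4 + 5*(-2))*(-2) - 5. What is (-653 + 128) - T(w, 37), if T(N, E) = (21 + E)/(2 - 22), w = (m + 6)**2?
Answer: -5221/10 ≈ -522.10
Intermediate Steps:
m = 69 (m = 3*((-4 + 5*(-2))*(-2) - 5) = 3*((-4 - 10)*(-2) - 5) = 3*(-14*(-2) - 5) = 3*(28 - 5) = 3*23 = 69)
w = 5625 (w = (69 + 6)**2 = 75**2 = 5625)
T(N, E) = -21/20 - E/20 (T(N, E) = (21 + E)/(-20) = (21 + E)*(-1/20) = -21/20 - E/20)
(-653 + 128) - T(w, 37) = (-653 + 128) - (-21/20 - 1/20*37) = -525 - (-21/20 - 37/20) = -525 - 1*(-29/10) = -525 + 29/10 = -5221/10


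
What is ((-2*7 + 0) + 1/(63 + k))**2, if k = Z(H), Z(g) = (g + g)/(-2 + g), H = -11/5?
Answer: 353778481/1809025 ≈ 195.56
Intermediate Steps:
H = -11/5 (H = -11*1/5 = -11/5 ≈ -2.2000)
Z(g) = 2*g/(-2 + g) (Z(g) = (2*g)/(-2 + g) = 2*g/(-2 + g))
k = 22/21 (k = 2*(-11/5)/(-2 - 11/5) = 2*(-11/5)/(-21/5) = 2*(-11/5)*(-5/21) = 22/21 ≈ 1.0476)
((-2*7 + 0) + 1/(63 + k))**2 = ((-2*7 + 0) + 1/(63 + 22/21))**2 = ((-14 + 0) + 1/(1345/21))**2 = (-14 + 21/1345)**2 = (-18809/1345)**2 = 353778481/1809025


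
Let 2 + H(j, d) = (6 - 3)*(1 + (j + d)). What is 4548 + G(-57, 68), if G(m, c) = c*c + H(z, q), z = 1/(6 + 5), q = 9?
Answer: 101203/11 ≈ 9200.3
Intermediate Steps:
z = 1/11 ≈ 0.090909
H(j, d) = 1 + 3*d + 3*j (H(j, d) = -2 + (6 - 3)*(1 + (j + d)) = -2 + 3*(1 + (d + j)) = -2 + 3*(1 + d + j) = -2 + (3 + 3*d + 3*j) = 1 + 3*d + 3*j)
G(m, c) = 311/11 + c**2 (G(m, c) = c*c + (1 + 3*9 + 3*(1/11)) = c**2 + (1 + 27 + 3/11) = c**2 + 311/11 = 311/11 + c**2)
4548 + G(-57, 68) = 4548 + (311/11 + 68**2) = 4548 + (311/11 + 4624) = 4548 + 51175/11 = 101203/11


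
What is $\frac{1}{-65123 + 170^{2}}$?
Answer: $- \frac{1}{36223} \approx -2.7607 \cdot 10^{-5}$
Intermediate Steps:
$\frac{1}{-65123 + 170^{2}} = \frac{1}{-65123 + 28900} = \frac{1}{-36223} = - \frac{1}{36223}$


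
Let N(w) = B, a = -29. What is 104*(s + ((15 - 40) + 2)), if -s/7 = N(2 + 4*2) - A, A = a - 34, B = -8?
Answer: -42432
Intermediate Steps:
N(w) = -8
A = -63 (A = -29 - 34 = -63)
s = -385 (s = -7*(-8 - 1*(-63)) = -7*(-8 + 63) = -7*55 = -385)
104*(s + ((15 - 40) + 2)) = 104*(-385 + ((15 - 40) + 2)) = 104*(-385 + (-25 + 2)) = 104*(-385 - 23) = 104*(-408) = -42432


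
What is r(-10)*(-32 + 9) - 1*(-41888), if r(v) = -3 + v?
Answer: 42187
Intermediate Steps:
r(-10)*(-32 + 9) - 1*(-41888) = (-3 - 10)*(-32 + 9) - 1*(-41888) = -13*(-23) + 41888 = 299 + 41888 = 42187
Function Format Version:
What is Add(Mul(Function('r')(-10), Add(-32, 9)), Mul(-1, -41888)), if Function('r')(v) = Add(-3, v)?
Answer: 42187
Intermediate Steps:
Add(Mul(Function('r')(-10), Add(-32, 9)), Mul(-1, -41888)) = Add(Mul(Add(-3, -10), Add(-32, 9)), Mul(-1, -41888)) = Add(Mul(-13, -23), 41888) = Add(299, 41888) = 42187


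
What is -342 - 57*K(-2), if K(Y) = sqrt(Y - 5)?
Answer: -342 - 57*I*sqrt(7) ≈ -342.0 - 150.81*I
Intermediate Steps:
K(Y) = sqrt(-5 + Y)
-342 - 57*K(-2) = -342 - 57*sqrt(-5 - 2) = -342 - 57*sqrt(-7) = -342 - 57*I*sqrt(7)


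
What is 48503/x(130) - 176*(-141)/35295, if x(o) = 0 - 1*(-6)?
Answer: 570687427/70590 ≈ 8084.5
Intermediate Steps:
x(o) = 6 (x(o) = 0 + 6 = 6)
48503/x(130) - 176*(-141)/35295 = 48503/6 - 176*(-141)/35295 = 48503*(⅙) + 24816*(1/35295) = 48503/6 + 8272/11765 = 570687427/70590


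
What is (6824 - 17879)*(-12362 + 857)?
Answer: 127187775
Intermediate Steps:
(6824 - 17879)*(-12362 + 857) = -11055*(-11505) = 127187775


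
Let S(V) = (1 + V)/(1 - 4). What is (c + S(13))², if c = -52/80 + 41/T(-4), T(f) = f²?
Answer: 436921/57600 ≈ 7.5854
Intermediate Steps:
S(V) = -⅓ - V/3 (S(V) = (1 + V)/(-3) = (1 + V)*(-⅓) = -⅓ - V/3)
c = 153/80 (c = -52/80 + 41/((-4)²) = -52*1/80 + 41/16 = -13/20 + 41*(1/16) = -13/20 + 41/16 = 153/80 ≈ 1.9125)
(c + S(13))² = (153/80 + (-⅓ - ⅓*13))² = (153/80 + (-⅓ - 13/3))² = (153/80 - 14/3)² = (-661/240)² = 436921/57600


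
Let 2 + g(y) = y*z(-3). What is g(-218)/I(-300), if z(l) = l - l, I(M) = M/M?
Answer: -2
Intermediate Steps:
I(M) = 1
z(l) = 0
g(y) = -2 (g(y) = -2 + y*0 = -2 + 0 = -2)
g(-218)/I(-300) = -2/1 = -2*1 = -2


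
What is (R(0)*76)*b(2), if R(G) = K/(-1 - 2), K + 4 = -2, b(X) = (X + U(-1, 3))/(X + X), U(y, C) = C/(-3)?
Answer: 38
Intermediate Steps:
U(y, C) = -C/3 (U(y, C) = C*(-⅓) = -C/3)
b(X) = (-1 + X)/(2*X) (b(X) = (X - ⅓*3)/(X + X) = (X - 1)/((2*X)) = (-1 + X)*(1/(2*X)) = (-1 + X)/(2*X))
K = -6 (K = -4 - 2 = -6)
R(G) = 2 (R(G) = -6/(-1 - 2) = -6/(-3) = -6*(-⅓) = 2)
(R(0)*76)*b(2) = (2*76)*((½)*(-1 + 2)/2) = 152*((½)*(½)*1) = 152*(¼) = 38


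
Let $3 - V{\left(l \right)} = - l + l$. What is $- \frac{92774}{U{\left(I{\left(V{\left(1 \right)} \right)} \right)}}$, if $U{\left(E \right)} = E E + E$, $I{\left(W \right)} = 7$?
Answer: $- \frac{46387}{28} \approx -1656.7$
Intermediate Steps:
$V{\left(l \right)} = 3$ ($V{\left(l \right)} = 3 - \left(- l + l\right) = 3 - 0 = 3 + 0 = 3$)
$U{\left(E \right)} = E + E^{2}$ ($U{\left(E \right)} = E^{2} + E = E + E^{2}$)
$- \frac{92774}{U{\left(I{\left(V{\left(1 \right)} \right)} \right)}} = - \frac{92774}{7 \left(1 + 7\right)} = - \frac{92774}{7 \cdot 8} = - \frac{92774}{56} = \left(-92774\right) \frac{1}{56} = - \frac{46387}{28}$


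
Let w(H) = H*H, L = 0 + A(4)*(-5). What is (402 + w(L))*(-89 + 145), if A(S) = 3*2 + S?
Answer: 162512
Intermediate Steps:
A(S) = 6 + S
L = -50 (L = 0 + (6 + 4)*(-5) = 0 + 10*(-5) = 0 - 50 = -50)
w(H) = H²
(402 + w(L))*(-89 + 145) = (402 + (-50)²)*(-89 + 145) = (402 + 2500)*56 = 2902*56 = 162512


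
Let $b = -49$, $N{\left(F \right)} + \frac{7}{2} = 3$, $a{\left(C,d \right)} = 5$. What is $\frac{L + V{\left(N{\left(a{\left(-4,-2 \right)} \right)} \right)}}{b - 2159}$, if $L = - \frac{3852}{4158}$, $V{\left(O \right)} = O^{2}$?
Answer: $\frac{625}{2040192} \approx 0.00030634$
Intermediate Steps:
$N{\left(F \right)} = - \frac{1}{2}$ ($N{\left(F \right)} = - \frac{7}{2} + 3 = - \frac{1}{2}$)
$L = - \frac{214}{231}$ ($L = \left(-3852\right) \frac{1}{4158} = - \frac{214}{231} \approx -0.92641$)
$\frac{L + V{\left(N{\left(a{\left(-4,-2 \right)} \right)} \right)}}{b - 2159} = \frac{- \frac{214}{231} + \left(- \frac{1}{2}\right)^{2}}{-49 - 2159} = \frac{- \frac{214}{231} + \frac{1}{4}}{-2208} = \left(- \frac{625}{924}\right) \left(- \frac{1}{2208}\right) = \frac{625}{2040192}$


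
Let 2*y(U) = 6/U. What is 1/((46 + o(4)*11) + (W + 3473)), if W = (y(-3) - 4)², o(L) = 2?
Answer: 1/3566 ≈ 0.00028043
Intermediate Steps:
y(U) = 3/U (y(U) = (6/U)/2 = 3/U)
W = 25 (W = (3/(-3) - 4)² = (3*(-⅓) - 4)² = (-1 - 4)² = (-5)² = 25)
1/((46 + o(4)*11) + (W + 3473)) = 1/((46 + 2*11) + (25 + 3473)) = 1/((46 + 22) + 3498) = 1/(68 + 3498) = 1/3566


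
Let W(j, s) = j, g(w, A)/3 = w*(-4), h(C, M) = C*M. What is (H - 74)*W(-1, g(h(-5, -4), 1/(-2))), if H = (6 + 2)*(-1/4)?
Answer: 76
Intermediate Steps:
g(w, A) = -12*w (g(w, A) = 3*(w*(-4)) = 3*(-4*w) = -12*w)
H = -2 (H = 8*(-1*¼) = 8*(-¼) = -2)
(H - 74)*W(-1, g(h(-5, -4), 1/(-2))) = (-2 - 74)*(-1) = -76*(-1) = 76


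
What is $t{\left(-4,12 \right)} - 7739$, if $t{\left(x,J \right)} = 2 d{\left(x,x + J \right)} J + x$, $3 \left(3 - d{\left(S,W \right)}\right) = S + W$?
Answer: $-7703$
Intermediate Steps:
$d{\left(S,W \right)} = 3 - \frac{S}{3} - \frac{W}{3}$ ($d{\left(S,W \right)} = 3 - \frac{S + W}{3} = 3 - \left(\frac{S}{3} + \frac{W}{3}\right) = 3 - \frac{S}{3} - \frac{W}{3}$)
$t{\left(x,J \right)} = x + J \left(6 - \frac{4 x}{3} - \frac{2 J}{3}\right)$ ($t{\left(x,J \right)} = 2 \left(3 - \frac{x}{3} - \frac{x + J}{3}\right) J + x = 2 \left(3 - \frac{x}{3} - \frac{J + x}{3}\right) J + x = 2 \left(3 - \frac{x}{3} - \left(\frac{J}{3} + \frac{x}{3}\right)\right) J + x = 2 \left(3 - \frac{2 x}{3} - \frac{J}{3}\right) J + x = \left(6 - \frac{4 x}{3} - \frac{2 J}{3}\right) J + x = J \left(6 - \frac{4 x}{3} - \frac{2 J}{3}\right) + x = x + J \left(6 - \frac{4 x}{3} - \frac{2 J}{3}\right)$)
$t{\left(-4,12 \right)} - 7739 = \left(-4 - 8 \left(-9 + 12 + 2 \left(-4\right)\right)\right) - 7739 = \left(-4 - 8 \left(-9 + 12 - 8\right)\right) - 7739 = \left(-4 - 8 \left(-5\right)\right) - 7739 = \left(-4 + 40\right) - 7739 = 36 - 7739 = -7703$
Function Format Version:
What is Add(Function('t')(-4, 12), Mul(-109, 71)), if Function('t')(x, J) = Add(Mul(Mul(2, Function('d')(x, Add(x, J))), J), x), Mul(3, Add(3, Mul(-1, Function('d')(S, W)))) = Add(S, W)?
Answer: -7703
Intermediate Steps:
Function('d')(S, W) = Add(3, Mul(Rational(-1, 3), S), Mul(Rational(-1, 3), W)) (Function('d')(S, W) = Add(3, Mul(Rational(-1, 3), Add(S, W))) = Add(3, Add(Mul(Rational(-1, 3), S), Mul(Rational(-1, 3), W))) = Add(3, Mul(Rational(-1, 3), S), Mul(Rational(-1, 3), W)))
Function('t')(x, J) = Add(x, Mul(J, Add(6, Mul(Rational(-4, 3), x), Mul(Rational(-2, 3), J)))) (Function('t')(x, J) = Add(Mul(Mul(2, Add(3, Mul(Rational(-1, 3), x), Mul(Rational(-1, 3), Add(x, J)))), J), x) = Add(Mul(Mul(2, Add(3, Mul(Rational(-1, 3), x), Mul(Rational(-1, 3), Add(J, x)))), J), x) = Add(Mul(Mul(2, Add(3, Mul(Rational(-1, 3), x), Add(Mul(Rational(-1, 3), J), Mul(Rational(-1, 3), x)))), J), x) = Add(Mul(Mul(2, Add(3, Mul(Rational(-2, 3), x), Mul(Rational(-1, 3), J))), J), x) = Add(Mul(Add(6, Mul(Rational(-4, 3), x), Mul(Rational(-2, 3), J)), J), x) = Add(Mul(J, Add(6, Mul(Rational(-4, 3), x), Mul(Rational(-2, 3), J))), x) = Add(x, Mul(J, Add(6, Mul(Rational(-4, 3), x), Mul(Rational(-2, 3), J)))))
Add(Function('t')(-4, 12), Mul(-109, 71)) = Add(Add(-4, Mul(Rational(-2, 3), 12, Add(-9, 12, Mul(2, -4)))), Mul(-109, 71)) = Add(Add(-4, Mul(Rational(-2, 3), 12, Add(-9, 12, -8))), -7739) = Add(Add(-4, Mul(Rational(-2, 3), 12, -5)), -7739) = Add(Add(-4, 40), -7739) = Add(36, -7739) = -7703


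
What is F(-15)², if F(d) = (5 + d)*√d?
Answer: -1500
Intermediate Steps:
F(d) = √d*(5 + d)
F(-15)² = (√(-15)*(5 - 15))² = ((I*√15)*(-10))² = (-10*I*√15)² = -1500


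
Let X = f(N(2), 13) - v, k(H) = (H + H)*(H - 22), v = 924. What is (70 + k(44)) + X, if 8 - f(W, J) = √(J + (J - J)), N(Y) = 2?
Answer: 1090 - √13 ≈ 1086.4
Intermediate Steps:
k(H) = 2*H*(-22 + H) (k(H) = (2*H)*(-22 + H) = 2*H*(-22 + H))
f(W, J) = 8 - √J (f(W, J) = 8 - √(J + (J - J)) = 8 - √(J + 0) = 8 - √J)
X = -916 - √13 (X = (8 - √13) - 1*924 = (8 - √13) - 924 = -916 - √13 ≈ -919.61)
(70 + k(44)) + X = (70 + 2*44*(-22 + 44)) + (-916 - √13) = (70 + 2*44*22) + (-916 - √13) = (70 + 1936) + (-916 - √13) = 2006 + (-916 - √13) = 1090 - √13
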